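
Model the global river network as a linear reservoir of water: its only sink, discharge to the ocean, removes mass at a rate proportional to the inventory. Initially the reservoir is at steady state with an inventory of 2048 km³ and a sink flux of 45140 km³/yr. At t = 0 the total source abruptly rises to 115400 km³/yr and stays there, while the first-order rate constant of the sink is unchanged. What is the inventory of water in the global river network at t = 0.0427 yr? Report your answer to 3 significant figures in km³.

Residence time τ = M₀/F₀ = 0.04537 yr. The eventual steady state is M_∞ = M₀·(F₁/F₀) = 2048 × 115400/45140 = 5235.7 km³.
The anomaly ΔM(t) = M(t) − M_∞ decays as ΔM₀·e^(−t/τ) with ΔM₀ = 2048 − 5235.7 = −3188 km³.
At t = 0.0427 yr, e^(−t/τ) = e^(−0.9412) = 0.3902, so ΔM = −1244 km³ and M = 5235.7 − 1244 = 3991.9 km³.

3990 km³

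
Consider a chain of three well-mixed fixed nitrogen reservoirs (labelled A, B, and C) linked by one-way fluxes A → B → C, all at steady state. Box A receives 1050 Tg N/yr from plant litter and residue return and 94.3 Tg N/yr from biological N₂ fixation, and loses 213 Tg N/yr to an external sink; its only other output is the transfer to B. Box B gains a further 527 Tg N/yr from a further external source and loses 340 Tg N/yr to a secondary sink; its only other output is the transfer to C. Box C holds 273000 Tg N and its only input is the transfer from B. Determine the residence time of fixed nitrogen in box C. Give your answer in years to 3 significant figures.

244 yr

Box A: F(A→B) = (1050 + 94.3) − 213 = 931.30 Tg N/yr.
Box B: F(B→C) = (931.30 + 527) − 340 = 1118.3 Tg N/yr.
Box C throughput = its input = 1118.3 Tg N/yr; τ = 273000 / 1118.3 = 244.1 yr.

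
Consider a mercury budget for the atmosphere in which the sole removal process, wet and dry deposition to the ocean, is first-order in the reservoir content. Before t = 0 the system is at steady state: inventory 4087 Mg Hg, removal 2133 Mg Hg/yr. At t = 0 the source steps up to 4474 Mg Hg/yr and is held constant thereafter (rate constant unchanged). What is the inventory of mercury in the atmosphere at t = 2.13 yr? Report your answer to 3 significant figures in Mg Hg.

τ = M₀/F₀ = 4087/2133 = 1.916 yr; rate constant k = 1/τ.
New steady state M_∞ = F₁/k = F₁·τ = 4474 × 1.916 = 8572.5 Mg Hg.
M(t) = M_∞ + (M₀ − M_∞)·e^(−t/τ); t/τ = 2.13/1.916 = 1.112, so e^(−t/τ) = 0.3290.
M(t) = 8572.5 − 4486 × 0.3290 = 7096.7 Mg Hg.

7100 Mg Hg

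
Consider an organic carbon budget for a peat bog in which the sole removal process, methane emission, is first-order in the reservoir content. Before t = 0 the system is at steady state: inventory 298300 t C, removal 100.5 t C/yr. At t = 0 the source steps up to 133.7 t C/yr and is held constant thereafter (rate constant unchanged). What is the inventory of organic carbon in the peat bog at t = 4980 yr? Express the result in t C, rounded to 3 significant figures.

378000 t C

Residence time τ = M₀/F₀ = 2968 yr. The eventual steady state is M_∞ = M₀·(F₁/F₀) = 298300 × 133.7/100.5 = 396840 t C.
The anomaly ΔM(t) = M(t) − M_∞ decays as ΔM₀·e^(−t/τ) with ΔM₀ = 298300 − 396840 = −98540 t C.
At t = 4980 yr, e^(−t/τ) = e^(−1.678) = 0.1868, so ΔM = −18410 t C and M = 396840 − 18410 = 378440 t C.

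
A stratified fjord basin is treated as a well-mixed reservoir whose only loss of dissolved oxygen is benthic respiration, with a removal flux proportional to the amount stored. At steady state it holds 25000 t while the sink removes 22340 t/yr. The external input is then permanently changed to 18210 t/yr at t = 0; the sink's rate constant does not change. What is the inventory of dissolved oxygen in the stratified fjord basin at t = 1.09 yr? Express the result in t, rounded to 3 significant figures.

22100 t

The sink rate constant is k = F₀/M₀ = 22340/25000 = 0.8936 yr⁻¹.
Solving dM/dt = F₁ − kM with M(0) = M₀ gives M(t) = F₁/k + (M₀ − F₁/k)·e^(−kt).
F₁/k = 18210/0.8936 = 20378 t; kt = 0.8936 × 1.09 = 0.9740, e^(−kt) = 0.3776.
M(1.09) = 20378 + (25000 − 20378) × 0.3776 = 20378 + 1745 = 22123 t.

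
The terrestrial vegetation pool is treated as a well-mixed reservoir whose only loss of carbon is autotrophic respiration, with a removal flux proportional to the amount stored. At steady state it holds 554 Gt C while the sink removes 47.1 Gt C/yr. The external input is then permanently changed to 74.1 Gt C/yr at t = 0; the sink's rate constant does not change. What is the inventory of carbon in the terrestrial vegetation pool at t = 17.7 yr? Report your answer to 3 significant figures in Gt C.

801 Gt C

Residence time τ = M₀/F₀ = 11.76 yr. The eventual steady state is M_∞ = M₀·(F₁/F₀) = 554 × 74.1/47.1 = 871.58 Gt C.
The anomaly ΔM(t) = M(t) − M_∞ decays as ΔM₀·e^(−t/τ) with ΔM₀ = 554 − 871.58 = −317.6 Gt C.
At t = 17.7 yr, e^(−t/τ) = e^(−1.505) = 0.2221, so ΔM = −70.52 Gt C and M = 871.58 − 70.52 = 801.06 Gt C.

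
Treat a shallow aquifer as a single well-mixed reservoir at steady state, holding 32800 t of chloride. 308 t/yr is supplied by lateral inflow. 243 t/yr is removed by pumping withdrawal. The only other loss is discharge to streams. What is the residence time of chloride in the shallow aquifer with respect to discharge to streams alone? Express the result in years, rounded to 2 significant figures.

500 yr

At steady state ΣF_in = ΣF_out.
ΣF_in = 308.00 t/yr.
Discharge to streams flux = ΣF_in − (243) = 308.00 − 243.0 = 65.00 t/yr.
τ = M / F = 32800 / 65.00 = 504.6 yr.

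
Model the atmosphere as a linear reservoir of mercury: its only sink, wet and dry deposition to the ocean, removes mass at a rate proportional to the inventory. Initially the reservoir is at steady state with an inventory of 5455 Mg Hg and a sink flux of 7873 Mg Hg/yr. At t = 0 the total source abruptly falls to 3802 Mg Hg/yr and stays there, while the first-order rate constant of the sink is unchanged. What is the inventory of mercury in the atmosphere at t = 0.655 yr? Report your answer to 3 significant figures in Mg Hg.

3730 Mg Hg

τ = M₀/F₀ = 5455/7873 = 0.6929 yr; rate constant k = 1/τ.
New steady state M_∞ = F₁/k = F₁·τ = 3802 × 0.6929 = 2634.3 Mg Hg.
M(t) = M_∞ + (M₀ − M_∞)·e^(−t/τ); t/τ = 0.655/0.6929 = 0.9453, so e^(−t/τ) = 0.3885.
M(t) = 2634.3 + 2821 × 0.3885 = 3730.3 Mg Hg.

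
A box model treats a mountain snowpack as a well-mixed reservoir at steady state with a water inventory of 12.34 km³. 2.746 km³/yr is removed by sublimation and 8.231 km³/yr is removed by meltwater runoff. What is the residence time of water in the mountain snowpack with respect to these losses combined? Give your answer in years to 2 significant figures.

Total removal = 2.746 + 8.231 = 10.977 km³/yr.
τ = M / ΣF_out = 12.34 / 10.977 = 1.124 yr.

1.1 yr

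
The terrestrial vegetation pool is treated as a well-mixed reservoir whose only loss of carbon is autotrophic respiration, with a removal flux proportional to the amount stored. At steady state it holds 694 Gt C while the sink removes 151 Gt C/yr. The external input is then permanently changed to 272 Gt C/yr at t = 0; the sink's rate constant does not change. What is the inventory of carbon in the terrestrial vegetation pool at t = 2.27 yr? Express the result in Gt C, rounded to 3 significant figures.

The sink rate constant is k = F₀/M₀ = 151/694 = 0.2176 yr⁻¹.
Solving dM/dt = F₁ − kM with M(0) = M₀ gives M(t) = F₁/k + (M₀ − F₁/k)·e^(−kt).
F₁/k = 272/0.2176 = 1250.1 Gt C; kt = 0.2176 × 2.27 = 0.4939, e^(−kt) = 0.6102.
M(2.27) = 1250.1 + (694 − 1250.1) × 0.6102 = 1250.1 − 339.4 = 910.75 Gt C.

911 Gt C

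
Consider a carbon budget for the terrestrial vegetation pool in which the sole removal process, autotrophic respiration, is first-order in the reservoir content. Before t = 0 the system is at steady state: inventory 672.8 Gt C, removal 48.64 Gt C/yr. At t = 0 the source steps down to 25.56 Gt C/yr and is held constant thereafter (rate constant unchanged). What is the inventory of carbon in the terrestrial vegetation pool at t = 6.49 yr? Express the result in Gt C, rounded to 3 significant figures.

τ = M₀/F₀ = 672.8/48.64 = 13.83 yr; rate constant k = 1/τ.
New steady state M_∞ = F₁/k = F₁·τ = 25.56 × 13.83 = 353.55 Gt C.
M(t) = M_∞ + (M₀ − M_∞)·e^(−t/τ); t/τ = 6.49/13.83 = 0.4692, so e^(−t/τ) = 0.6255.
M(t) = 353.55 + 319.2 × 0.6255 = 553.24 Gt C.

553 Gt C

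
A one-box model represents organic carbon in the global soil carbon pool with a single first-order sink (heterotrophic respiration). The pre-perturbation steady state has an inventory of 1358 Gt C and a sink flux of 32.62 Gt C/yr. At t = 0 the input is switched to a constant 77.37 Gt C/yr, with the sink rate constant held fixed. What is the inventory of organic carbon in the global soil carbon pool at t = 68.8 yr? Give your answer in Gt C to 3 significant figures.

2860 Gt C

τ = M₀/F₀ = 1358/32.62 = 41.63 yr; rate constant k = 1/τ.
New steady state M_∞ = F₁/k = F₁·τ = 77.37 × 41.63 = 3221.0 Gt C.
M(t) = M_∞ + (M₀ − M_∞)·e^(−t/τ); t/τ = 68.8/41.63 = 1.653, so e^(−t/τ) = 0.1915.
M(t) = 3221.0 − 1863 × 0.1915 = 2864.1 Gt C.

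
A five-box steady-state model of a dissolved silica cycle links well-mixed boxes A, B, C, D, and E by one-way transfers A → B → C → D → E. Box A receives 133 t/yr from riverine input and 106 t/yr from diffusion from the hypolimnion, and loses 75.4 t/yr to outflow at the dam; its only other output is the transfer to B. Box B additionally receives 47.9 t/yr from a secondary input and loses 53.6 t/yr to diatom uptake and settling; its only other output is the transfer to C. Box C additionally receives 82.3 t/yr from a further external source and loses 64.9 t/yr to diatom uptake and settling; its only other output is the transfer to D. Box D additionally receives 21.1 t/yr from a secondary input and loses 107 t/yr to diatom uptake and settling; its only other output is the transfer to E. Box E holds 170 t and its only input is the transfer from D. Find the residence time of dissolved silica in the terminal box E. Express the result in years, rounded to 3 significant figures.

1.90 yr

Box A: F(A→B) = (133 + 106) − 75.4 = 163.60 t/yr.
Box B: F(B→C) = (163.60 + 47.9) − 53.6 = 157.90 t/yr.
Box C: F(C→D) = (157.90 + 82.3) − 64.9 = 175.30 t/yr.
Box D: F(D→E) = (175.30 + 21.1) − 107 = 89.400 t/yr.
Box E throughput = its input = 89.400 t/yr; τ = 170 / 89.400 = 1.902 yr.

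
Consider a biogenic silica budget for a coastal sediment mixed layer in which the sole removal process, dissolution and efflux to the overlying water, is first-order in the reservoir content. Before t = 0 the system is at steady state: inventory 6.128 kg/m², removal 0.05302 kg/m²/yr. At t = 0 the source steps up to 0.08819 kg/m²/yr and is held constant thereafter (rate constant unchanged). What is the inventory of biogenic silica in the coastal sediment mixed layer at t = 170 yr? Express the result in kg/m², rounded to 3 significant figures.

Residence time τ = M₀/F₀ = 115.6 yr. The eventual steady state is M_∞ = M₀·(F₁/F₀) = 6.128 × 0.08819/0.05302 = 10.193 kg/m².
The anomaly ΔM(t) = M(t) − M_∞ decays as ΔM₀·e^(−t/τ) with ΔM₀ = 6.128 − 10.193 = −4.065 kg/m².
At t = 170 yr, e^(−t/τ) = e^(−1.471) = 0.2297, so ΔM = −0.9338 kg/m² and M = 10.193 − 0.9338 = 9.2591 kg/m².

9.26 kg/m²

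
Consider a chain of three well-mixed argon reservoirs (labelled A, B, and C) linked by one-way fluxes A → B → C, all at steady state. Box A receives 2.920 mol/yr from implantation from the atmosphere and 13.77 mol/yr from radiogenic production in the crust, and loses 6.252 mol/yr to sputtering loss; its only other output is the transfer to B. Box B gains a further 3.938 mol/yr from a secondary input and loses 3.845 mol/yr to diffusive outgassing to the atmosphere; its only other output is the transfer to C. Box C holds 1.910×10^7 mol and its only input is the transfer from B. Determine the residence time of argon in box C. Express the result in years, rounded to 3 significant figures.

Box A: F(A→B) = (2.920 + 13.77) − 6.252 = 10.438 mol/yr.
Box B: F(B→C) = (10.438 + 3.938) − 3.845 = 10.531 mol/yr.
Box C throughput = its input = 10.531 mol/yr; τ = 1.910×10^7 / 10.531 = 1.814×10^6 yr.

1.81×10^6 yr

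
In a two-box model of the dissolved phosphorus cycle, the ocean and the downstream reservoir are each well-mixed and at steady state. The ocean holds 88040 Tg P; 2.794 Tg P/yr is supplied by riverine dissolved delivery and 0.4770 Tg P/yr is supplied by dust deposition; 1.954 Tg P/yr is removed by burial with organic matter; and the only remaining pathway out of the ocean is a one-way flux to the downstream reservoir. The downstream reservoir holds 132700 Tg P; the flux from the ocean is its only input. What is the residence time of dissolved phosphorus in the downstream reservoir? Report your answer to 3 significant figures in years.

Balance the ocean: ΣF_in = 2.794 + 0.4770 = 3.2710 Tg P/yr.
Flux to the downstream reservoir = ΣF_in − (1.954) = 1.3170 Tg P/yr.
At steady state the output of the downstream reservoir equals its input, 1.3170 Tg P/yr.
τ = M / F = 132700 / 1.3170 = 100800 yr.

101000 yr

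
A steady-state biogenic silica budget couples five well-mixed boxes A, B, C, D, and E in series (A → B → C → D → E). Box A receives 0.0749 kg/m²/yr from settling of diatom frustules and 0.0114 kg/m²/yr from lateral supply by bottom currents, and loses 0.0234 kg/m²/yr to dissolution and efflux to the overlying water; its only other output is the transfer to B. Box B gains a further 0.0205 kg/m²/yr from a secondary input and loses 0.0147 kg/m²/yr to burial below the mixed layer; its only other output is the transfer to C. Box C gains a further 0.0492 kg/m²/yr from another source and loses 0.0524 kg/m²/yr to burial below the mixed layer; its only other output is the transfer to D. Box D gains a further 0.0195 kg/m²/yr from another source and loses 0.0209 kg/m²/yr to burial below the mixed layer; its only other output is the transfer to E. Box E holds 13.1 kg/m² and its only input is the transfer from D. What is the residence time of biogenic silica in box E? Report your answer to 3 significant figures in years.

Box A: F(A→B) = (0.0749 + 0.0114) − 0.0234 = 0.062900 kg/m²/yr.
Box B: F(B→C) = (0.062900 + 0.0205) − 0.0147 = 0.068700 kg/m²/yr.
Box C: F(C→D) = (0.068700 + 0.0492) − 0.0524 = 0.065500 kg/m²/yr.
Box D: F(D→E) = (0.065500 + 0.0195) − 0.0209 = 0.064100 kg/m²/yr.
Box E throughput = its input = 0.064100 kg/m²/yr; τ = 13.1 / 0.064100 = 204.4 yr.

204 yr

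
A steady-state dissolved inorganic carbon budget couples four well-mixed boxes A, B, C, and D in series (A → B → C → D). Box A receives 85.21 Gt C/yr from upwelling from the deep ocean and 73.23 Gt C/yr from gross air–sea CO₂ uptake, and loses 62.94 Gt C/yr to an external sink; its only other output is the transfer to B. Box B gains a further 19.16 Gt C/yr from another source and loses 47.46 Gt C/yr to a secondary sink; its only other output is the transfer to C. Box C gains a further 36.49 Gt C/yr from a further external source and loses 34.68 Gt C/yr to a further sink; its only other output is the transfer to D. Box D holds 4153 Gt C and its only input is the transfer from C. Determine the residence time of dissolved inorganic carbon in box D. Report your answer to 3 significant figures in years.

Box A: F(A→B) = (85.21 + 73.23) − 62.94 = 95.500 Gt C/yr.
Box B: F(B→C) = (95.500 + 19.16) − 47.46 = 67.200 Gt C/yr.
Box C: F(C→D) = (67.200 + 36.49) − 34.68 = 69.010 Gt C/yr.
Box D throughput = its input = 69.010 Gt C/yr; τ = 4153 / 69.010 = 60.18 yr.

60.2 yr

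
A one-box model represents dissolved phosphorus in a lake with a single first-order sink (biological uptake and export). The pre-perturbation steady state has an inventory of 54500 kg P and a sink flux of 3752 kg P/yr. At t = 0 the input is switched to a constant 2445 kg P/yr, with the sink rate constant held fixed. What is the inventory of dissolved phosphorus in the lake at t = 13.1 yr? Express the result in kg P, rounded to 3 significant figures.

τ = M₀/F₀ = 54500/3752 = 14.53 yr; rate constant k = 1/τ.
New steady state M_∞ = F₁/k = F₁·τ = 2445 × 14.53 = 35515 kg P.
M(t) = M_∞ + (M₀ − M_∞)·e^(−t/τ); t/τ = 13.1/14.53 = 0.9019, so e^(−t/τ) = 0.4058.
M(t) = 35515 + 18980 × 0.4058 = 43219 kg P.

43200 kg P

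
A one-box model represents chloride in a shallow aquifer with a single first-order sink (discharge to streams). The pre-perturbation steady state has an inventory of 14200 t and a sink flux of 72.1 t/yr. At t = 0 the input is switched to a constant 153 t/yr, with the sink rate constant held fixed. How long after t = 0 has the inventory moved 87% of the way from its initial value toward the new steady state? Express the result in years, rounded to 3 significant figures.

402 yr

τ = M₀/F₀ = 14200/72.1 = 196.9 yr.
The remaining gap fraction is e^(−t/τ); 87% covered ⇒ e^(−t/τ) = 0.130.
t = −τ ln(0.130) = 196.9 × 2.040 = 401.8 yr.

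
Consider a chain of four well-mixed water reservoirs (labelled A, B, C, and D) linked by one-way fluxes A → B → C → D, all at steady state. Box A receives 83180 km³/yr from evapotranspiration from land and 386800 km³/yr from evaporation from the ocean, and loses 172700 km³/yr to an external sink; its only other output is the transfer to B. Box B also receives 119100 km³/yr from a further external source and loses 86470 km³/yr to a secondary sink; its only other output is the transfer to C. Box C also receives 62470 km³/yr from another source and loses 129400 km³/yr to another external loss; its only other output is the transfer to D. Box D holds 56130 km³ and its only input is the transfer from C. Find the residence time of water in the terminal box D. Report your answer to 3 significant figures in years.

0.213 yr

Box A: F(A→B) = (83180 + 386800) − 172700 = 297280 km³/yr.
Box B: F(B→C) = (297280 + 119100) − 86470 = 329910 km³/yr.
Box C: F(C→D) = (329910 + 62470) − 129400 = 262980 km³/yr.
Box D throughput = its input = 262980 km³/yr; τ = 56130 / 262980 = 0.2134 yr.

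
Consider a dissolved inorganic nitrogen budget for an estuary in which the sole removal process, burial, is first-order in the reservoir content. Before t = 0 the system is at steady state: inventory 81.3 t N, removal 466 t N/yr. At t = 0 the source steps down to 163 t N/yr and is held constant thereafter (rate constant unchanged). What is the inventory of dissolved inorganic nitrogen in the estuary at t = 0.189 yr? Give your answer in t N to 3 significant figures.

The sink rate constant is k = F₀/M₀ = 466/81.3 = 5.732 yr⁻¹.
Solving dM/dt = F₁ − kM with M(0) = M₀ gives M(t) = F₁/k + (M₀ − F₁/k)·e^(−kt).
F₁/k = 163/5.732 = 28.438 t N; kt = 5.732 × 0.189 = 1.083, e^(−kt) = 0.3385.
M(0.189) = 28.438 + (81.3 − 28.438) × 0.3385 = 28.438 + 17.89 = 46.330 t N.

46.3 t N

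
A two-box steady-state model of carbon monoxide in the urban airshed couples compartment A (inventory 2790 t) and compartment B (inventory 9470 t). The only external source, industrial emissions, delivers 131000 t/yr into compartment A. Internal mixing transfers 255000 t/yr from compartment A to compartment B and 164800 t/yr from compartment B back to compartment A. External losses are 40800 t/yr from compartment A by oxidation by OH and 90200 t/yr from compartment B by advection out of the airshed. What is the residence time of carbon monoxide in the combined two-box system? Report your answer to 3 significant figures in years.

0.0936 yr

Treat the two boxes together as one reservoir: the mixing fluxes between them are internal recycling, so τ = ΣM / Σ(external losses).
M_total = 2790 + 9470 = 12260 t.
ΣF_external_out = 40800 + 90200 = 131000 t/yr.
τ = M_total / ΣF_ext = 12260 / 131000 = 0.09359 yr.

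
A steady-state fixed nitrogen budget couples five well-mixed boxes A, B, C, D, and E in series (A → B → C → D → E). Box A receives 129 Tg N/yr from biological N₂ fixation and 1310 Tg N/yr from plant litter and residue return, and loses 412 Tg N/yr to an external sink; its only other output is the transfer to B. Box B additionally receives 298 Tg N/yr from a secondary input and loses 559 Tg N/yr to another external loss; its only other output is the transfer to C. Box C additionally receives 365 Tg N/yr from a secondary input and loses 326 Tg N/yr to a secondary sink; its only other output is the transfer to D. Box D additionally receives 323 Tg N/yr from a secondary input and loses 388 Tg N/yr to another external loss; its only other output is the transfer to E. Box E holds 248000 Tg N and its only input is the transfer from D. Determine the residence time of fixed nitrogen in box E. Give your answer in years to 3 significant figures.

Box A: F(A→B) = (129 + 1310) − 412 = 1027.0 Tg N/yr.
Box B: F(B→C) = (1027.0 + 298) − 559 = 766.00 Tg N/yr.
Box C: F(C→D) = (766.00 + 365) − 326 = 805.00 Tg N/yr.
Box D: F(D→E) = (805.00 + 323) − 388 = 740.00 Tg N/yr.
Box E throughput = its input = 740.00 Tg N/yr; τ = 248000 / 740.00 = 335.1 yr.

335 yr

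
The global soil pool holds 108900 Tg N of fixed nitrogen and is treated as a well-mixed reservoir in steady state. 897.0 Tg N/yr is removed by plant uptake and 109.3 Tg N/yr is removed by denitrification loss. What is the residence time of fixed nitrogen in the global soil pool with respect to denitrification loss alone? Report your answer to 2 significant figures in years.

1000 yr

Residence time with respect to a single sink: τ = M / F_sink.
τ = 108900 / 109.3 = 996.3 yr.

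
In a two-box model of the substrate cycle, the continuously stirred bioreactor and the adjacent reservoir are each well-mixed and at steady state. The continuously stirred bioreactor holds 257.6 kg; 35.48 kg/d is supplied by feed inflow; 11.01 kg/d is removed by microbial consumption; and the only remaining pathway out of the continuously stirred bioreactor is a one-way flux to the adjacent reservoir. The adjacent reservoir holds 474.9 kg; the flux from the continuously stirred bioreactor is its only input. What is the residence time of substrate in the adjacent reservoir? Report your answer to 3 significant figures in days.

19.4 d

Balance the continuously stirred bioreactor: ΣF_in = 35.480 kg/d.
Flux to the adjacent reservoir = ΣF_in − (11.01) = 24.470 kg/d.
At steady state the output of the adjacent reservoir equals its input, 24.470 kg/d.
τ = M / F = 474.9 / 24.470 = 19.41 d.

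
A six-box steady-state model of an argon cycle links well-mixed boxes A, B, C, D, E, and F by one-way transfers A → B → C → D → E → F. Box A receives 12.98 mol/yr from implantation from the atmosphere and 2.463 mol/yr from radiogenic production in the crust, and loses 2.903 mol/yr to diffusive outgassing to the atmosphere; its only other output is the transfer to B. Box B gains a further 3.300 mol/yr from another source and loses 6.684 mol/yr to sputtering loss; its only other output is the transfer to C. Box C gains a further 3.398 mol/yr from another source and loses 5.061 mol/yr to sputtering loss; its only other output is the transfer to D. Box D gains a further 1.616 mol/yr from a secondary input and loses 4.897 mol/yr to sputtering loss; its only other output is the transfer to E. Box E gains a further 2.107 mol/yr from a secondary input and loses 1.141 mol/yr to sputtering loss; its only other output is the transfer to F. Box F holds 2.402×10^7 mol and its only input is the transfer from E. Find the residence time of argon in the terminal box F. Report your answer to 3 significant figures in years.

4.64×10^6 yr

Box A: F(A→B) = (12.98 + 2.463) − 2.903 = 12.540 mol/yr.
Box B: F(B→C) = (12.540 + 3.300) − 6.684 = 9.1560 mol/yr.
Box C: F(C→D) = (9.1560 + 3.398) − 5.061 = 7.4930 mol/yr.
Box D: F(D→E) = (7.4930 + 1.616) − 4.897 = 4.2120 mol/yr.
Box E: F(E→F) = (4.2120 + 2.107) − 1.141 = 5.1780 mol/yr.
Box F throughput = its input = 5.1780 mol/yr; τ = 2.402×10^7 / 5.1780 = 4.639×10^6 yr.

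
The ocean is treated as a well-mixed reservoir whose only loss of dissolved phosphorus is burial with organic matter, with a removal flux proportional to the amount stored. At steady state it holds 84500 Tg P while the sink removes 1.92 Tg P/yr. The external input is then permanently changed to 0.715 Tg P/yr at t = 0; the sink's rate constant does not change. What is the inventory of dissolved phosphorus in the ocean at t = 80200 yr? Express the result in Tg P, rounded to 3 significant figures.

The sink rate constant is k = F₀/M₀ = 1.92/84500 = 2.272×10^-5 yr⁻¹.
Solving dM/dt = F₁ − kM with M(0) = M₀ gives M(t) = F₁/k + (M₀ − F₁/k)·e^(−kt).
F₁/k = 0.715/2.272×10^-5 = 31467 Tg P; kt = 2.272×10^-5 × 80200 = 1.822, e^(−kt) = 0.1617.
M(80200) = 31467 + (84500 − 31467) × 0.1617 = 31467 + 8573 = 40040 Tg P.

40000 Tg P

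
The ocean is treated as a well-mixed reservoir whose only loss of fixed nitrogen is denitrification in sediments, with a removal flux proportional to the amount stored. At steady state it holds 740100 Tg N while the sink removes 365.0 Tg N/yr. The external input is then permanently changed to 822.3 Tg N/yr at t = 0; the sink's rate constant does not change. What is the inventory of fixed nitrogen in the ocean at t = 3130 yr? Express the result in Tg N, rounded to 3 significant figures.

1.47×10^6 Tg N

The sink rate constant is k = F₀/M₀ = 365.0/740100 = 0.0004932 yr⁻¹.
Solving dM/dt = F₁ − kM with M(0) = M₀ gives M(t) = F₁/k + (M₀ − F₁/k)·e^(−kt).
F₁/k = 822.3/0.0004932 = 1.6674×10^6 Tg N; kt = 0.0004932 × 3130 = 1.544, e^(−kt) = 0.2136.
M(3130) = 1.6674×10^6 + (740100 − 1.6674×10^6) × 0.2136 = 1.6674×10^6 − 198100 = 1.4693×10^6 Tg N.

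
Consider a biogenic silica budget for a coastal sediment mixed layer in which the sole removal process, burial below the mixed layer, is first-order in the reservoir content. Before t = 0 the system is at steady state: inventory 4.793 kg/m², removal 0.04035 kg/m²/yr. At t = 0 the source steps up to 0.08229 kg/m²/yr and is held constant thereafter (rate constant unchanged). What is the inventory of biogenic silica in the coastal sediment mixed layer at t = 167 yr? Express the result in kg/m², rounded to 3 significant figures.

8.55 kg/m²

τ = M₀/F₀ = 4.793/0.04035 = 118.8 yr; rate constant k = 1/τ.
New steady state M_∞ = F₁/k = F₁·τ = 0.08229 × 118.8 = 9.7749 kg/m².
M(t) = M_∞ + (M₀ − M_∞)·e^(−t/τ); t/τ = 167/118.8 = 1.406, so e^(−t/τ) = 0.2451.
M(t) = 9.7749 − 4.982 × 0.2451 = 8.5536 kg/m².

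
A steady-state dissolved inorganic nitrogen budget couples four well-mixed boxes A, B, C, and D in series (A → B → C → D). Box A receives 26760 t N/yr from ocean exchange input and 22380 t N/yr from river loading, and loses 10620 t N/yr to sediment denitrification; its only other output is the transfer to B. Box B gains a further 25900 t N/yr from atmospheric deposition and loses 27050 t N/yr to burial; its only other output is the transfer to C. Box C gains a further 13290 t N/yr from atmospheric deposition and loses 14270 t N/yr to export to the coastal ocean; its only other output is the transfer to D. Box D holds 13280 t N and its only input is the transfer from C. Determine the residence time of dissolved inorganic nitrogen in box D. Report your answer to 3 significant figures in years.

0.365 yr

Box A: F(A→B) = (26760 + 22380) − 10620 = 38520 t N/yr.
Box B: F(B→C) = (38520 + 25900) − 27050 = 37370 t N/yr.
Box C: F(C→D) = (37370 + 13290) − 14270 = 36390 t N/yr.
Box D throughput = its input = 36390 t N/yr; τ = 13280 / 36390 = 0.3649 yr.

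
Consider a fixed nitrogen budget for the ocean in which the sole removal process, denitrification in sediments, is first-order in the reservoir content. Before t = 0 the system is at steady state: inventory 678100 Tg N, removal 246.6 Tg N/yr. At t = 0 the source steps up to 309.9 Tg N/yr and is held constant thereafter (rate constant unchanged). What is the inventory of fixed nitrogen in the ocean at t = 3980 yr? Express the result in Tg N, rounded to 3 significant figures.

τ = M₀/F₀ = 678100/246.6 = 2750 yr; rate constant k = 1/τ.
New steady state M_∞ = F₁/k = F₁·τ = 309.9 × 2750 = 852160 Tg N.
M(t) = M_∞ + (M₀ − M_∞)·e^(−t/τ); t/τ = 3980/2750 = 1.447, so e^(−t/τ) = 0.2352.
M(t) = 852160 − 174100 × 0.2352 = 811230 Tg N.

811000 Tg N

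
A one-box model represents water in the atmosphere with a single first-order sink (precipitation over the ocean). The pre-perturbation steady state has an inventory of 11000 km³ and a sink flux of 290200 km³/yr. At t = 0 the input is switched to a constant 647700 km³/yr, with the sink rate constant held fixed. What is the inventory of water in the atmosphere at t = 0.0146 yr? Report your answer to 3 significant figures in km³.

15300 km³

τ = M₀/F₀ = 11000/290200 = 0.03790 yr; rate constant k = 1/τ.
New steady state M_∞ = F₁/k = F₁·τ = 647700 × 0.03790 = 24551 km³.
M(t) = M_∞ + (M₀ − M_∞)·e^(−t/τ); t/τ = 0.0146/0.03790 = 0.3852, so e^(−t/τ) = 0.6803.
M(t) = 24551 − 13550 × 0.6803 = 15332 km³.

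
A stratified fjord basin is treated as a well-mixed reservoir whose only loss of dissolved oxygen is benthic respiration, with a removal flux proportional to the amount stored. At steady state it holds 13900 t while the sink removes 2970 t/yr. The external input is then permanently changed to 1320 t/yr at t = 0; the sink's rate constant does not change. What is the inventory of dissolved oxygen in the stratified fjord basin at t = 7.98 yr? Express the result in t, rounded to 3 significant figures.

Residence time τ = M₀/F₀ = 4.680 yr. The eventual steady state is M_∞ = M₀·(F₁/F₀) = 13900 × 1320/2970 = 6177.8 t.
The anomaly ΔM(t) = M(t) − M_∞ decays as ΔM₀·e^(−t/τ) with ΔM₀ = 13900 − 6177.8 = 7722 t.
At t = 7.98 yr, e^(−t/τ) = e^(−1.705) = 0.1818, so ΔM = 1404 t and M = 6177.8 + 1404 = 7581.4 t.

7580 t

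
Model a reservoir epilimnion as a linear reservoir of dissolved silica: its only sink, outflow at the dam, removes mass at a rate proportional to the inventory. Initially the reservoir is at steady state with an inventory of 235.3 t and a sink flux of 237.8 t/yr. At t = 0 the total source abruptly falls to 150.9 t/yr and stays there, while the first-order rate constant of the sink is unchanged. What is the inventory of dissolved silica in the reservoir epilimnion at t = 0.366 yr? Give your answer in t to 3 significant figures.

209 t

Residence time τ = M₀/F₀ = 0.9895 yr. The eventual steady state is M_∞ = M₀·(F₁/F₀) = 235.3 × 150.9/237.8 = 149.31 t.
The anomaly ΔM(t) = M(t) − M_∞ decays as ΔM₀·e^(−t/τ) with ΔM₀ = 235.3 − 149.31 = 85.99 t.
At t = 0.366 yr, e^(−t/τ) = e^(−0.3699) = 0.6908, so ΔM = 59.40 t and M = 149.31 + 59.40 = 208.71 t.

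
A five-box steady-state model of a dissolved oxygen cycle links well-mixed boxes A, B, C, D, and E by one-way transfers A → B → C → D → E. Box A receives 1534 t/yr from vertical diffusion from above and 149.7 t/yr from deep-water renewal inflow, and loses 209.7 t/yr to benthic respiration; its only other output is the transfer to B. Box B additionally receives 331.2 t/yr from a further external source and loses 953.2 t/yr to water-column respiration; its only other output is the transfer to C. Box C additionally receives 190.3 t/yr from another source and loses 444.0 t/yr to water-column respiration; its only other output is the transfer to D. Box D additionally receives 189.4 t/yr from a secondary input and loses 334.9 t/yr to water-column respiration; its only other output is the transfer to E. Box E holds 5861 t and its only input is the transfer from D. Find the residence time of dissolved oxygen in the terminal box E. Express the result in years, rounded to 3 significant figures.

Box A: F(A→B) = (1534 + 149.7) − 209.7 = 1474.0 t/yr.
Box B: F(B→C) = (1474.0 + 331.2) − 953.2 = 852.00 t/yr.
Box C: F(C→D) = (852.00 + 190.3) − 444.0 = 598.30 t/yr.
Box D: F(D→E) = (598.30 + 189.4) − 334.9 = 452.80 t/yr.
Box E throughput = its input = 452.80 t/yr; τ = 5861 / 452.80 = 12.94 yr.

12.9 yr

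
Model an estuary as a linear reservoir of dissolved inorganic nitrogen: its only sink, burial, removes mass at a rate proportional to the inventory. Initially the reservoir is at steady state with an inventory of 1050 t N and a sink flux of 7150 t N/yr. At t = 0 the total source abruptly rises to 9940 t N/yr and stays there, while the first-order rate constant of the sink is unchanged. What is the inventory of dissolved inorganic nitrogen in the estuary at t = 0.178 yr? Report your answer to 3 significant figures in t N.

The sink rate constant is k = F₀/M₀ = 7150/1050 = 6.810 yr⁻¹.
Solving dM/dt = F₁ − kM with M(0) = M₀ gives M(t) = F₁/k + (M₀ − F₁/k)·e^(−kt).
F₁/k = 9940/6.810 = 1459.7 t N; kt = 6.810 × 0.178 = 1.212, e^(−kt) = 0.2976.
M(0.178) = 1459.7 + (1050 − 1459.7) × 0.2976 = 1459.7 − 121.9 = 1337.8 t N.

1340 t N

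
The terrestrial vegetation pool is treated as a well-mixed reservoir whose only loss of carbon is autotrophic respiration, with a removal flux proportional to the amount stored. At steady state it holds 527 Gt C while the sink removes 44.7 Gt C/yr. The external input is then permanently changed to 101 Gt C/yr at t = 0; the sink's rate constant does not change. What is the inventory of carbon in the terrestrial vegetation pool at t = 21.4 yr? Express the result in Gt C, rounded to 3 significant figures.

1080 Gt C

Residence time τ = M₀/F₀ = 11.79 yr. The eventual steady state is M_∞ = M₀·(F₁/F₀) = 527 × 101/44.7 = 1190.8 Gt C.
The anomaly ΔM(t) = M(t) − M_∞ decays as ΔM₀·e^(−t/τ) with ΔM₀ = 527 − 1190.8 = −663.8 Gt C.
At t = 21.4 yr, e^(−t/τ) = e^(−1.815) = 0.1628, so ΔM = −108.1 Gt C and M = 1190.8 − 108.1 = 1082.7 Gt C.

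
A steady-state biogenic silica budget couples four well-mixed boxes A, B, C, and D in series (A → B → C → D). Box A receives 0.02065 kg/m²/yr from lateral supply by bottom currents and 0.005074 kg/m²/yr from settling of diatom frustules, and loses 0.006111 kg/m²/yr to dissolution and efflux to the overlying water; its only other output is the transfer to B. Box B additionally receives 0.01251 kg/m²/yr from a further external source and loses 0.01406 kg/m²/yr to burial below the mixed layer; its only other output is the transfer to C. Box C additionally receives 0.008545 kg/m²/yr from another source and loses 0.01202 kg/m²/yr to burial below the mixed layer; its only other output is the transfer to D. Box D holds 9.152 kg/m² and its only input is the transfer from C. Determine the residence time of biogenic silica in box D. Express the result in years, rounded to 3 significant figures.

627 yr

Box A: F(A→B) = (0.02065 + 0.005074) − 0.006111 = 0.019613 kg/m²/yr.
Box B: F(B→C) = (0.019613 + 0.01251) − 0.01406 = 0.018063 kg/m²/yr.
Box C: F(C→D) = (0.018063 + 0.008545) − 0.01202 = 0.014588 kg/m²/yr.
Box D throughput = its input = 0.014588 kg/m²/yr; τ = 9.152 / 0.014588 = 627.4 yr.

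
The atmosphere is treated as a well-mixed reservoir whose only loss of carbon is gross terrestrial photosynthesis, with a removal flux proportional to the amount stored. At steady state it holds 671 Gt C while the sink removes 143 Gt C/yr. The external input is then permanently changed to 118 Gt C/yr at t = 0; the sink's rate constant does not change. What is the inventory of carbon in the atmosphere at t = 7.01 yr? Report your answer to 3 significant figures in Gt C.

The sink rate constant is k = F₀/M₀ = 143/671 = 0.2131 yr⁻¹.
Solving dM/dt = F₁ − kM with M(0) = M₀ gives M(t) = F₁/k + (M₀ − F₁/k)·e^(−kt).
F₁/k = 118/0.2131 = 553.69 Gt C; kt = 0.2131 × 7.01 = 1.494, e^(−kt) = 0.2245.
M(7.01) = 553.69 + (671 − 553.69) × 0.2245 = 553.69 + 26.33 = 580.03 Gt C.

580 Gt C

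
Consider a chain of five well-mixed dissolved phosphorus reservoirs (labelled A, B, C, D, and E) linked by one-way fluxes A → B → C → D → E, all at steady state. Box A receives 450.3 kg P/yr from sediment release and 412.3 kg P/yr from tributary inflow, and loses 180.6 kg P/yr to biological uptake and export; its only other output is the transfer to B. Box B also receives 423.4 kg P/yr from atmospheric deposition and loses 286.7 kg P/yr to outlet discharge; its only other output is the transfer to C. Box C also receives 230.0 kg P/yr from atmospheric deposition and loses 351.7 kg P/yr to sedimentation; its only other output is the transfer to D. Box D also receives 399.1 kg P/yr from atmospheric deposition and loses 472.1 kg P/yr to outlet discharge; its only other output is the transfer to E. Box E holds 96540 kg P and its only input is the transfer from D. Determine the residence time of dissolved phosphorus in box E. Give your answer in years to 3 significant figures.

Box A: F(A→B) = (450.3 + 412.3) − 180.6 = 682.00 kg P/yr.
Box B: F(B→C) = (682.00 + 423.4) − 286.7 = 818.70 kg P/yr.
Box C: F(C→D) = (818.70 + 230.0) − 351.7 = 697.00 kg P/yr.
Box D: F(D→E) = (697.00 + 399.1) − 472.1 = 624.00 kg P/yr.
Box E throughput = its input = 624.00 kg P/yr; τ = 96540 / 624.00 = 154.7 yr.

155 yr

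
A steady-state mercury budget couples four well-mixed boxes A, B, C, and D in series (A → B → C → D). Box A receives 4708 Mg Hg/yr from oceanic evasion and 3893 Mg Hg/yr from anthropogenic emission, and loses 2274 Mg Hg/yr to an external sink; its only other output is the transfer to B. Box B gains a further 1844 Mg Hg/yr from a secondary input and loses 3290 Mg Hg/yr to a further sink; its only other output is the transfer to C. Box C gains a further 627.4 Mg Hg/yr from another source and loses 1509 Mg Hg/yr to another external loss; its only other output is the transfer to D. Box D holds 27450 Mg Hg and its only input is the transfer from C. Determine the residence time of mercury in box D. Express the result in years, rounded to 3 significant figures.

Box A: F(A→B) = (4708 + 3893) − 2274 = 6327.0 Mg Hg/yr.
Box B: F(B→C) = (6327.0 + 1844) − 3290 = 4881.0 Mg Hg/yr.
Box C: F(C→D) = (4881.0 + 627.4) − 1509 = 3999.4 Mg Hg/yr.
Box D throughput = its input = 3999.4 Mg Hg/yr; τ = 27450 / 3999.4 = 6.864 yr.

6.86 yr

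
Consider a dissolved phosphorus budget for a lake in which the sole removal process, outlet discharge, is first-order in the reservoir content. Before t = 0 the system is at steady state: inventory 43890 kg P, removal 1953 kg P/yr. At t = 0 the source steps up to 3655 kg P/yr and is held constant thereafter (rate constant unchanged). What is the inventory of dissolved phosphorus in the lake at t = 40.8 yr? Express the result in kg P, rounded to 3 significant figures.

The sink rate constant is k = F₀/M₀ = 1953/43890 = 0.04450 yr⁻¹.
Solving dM/dt = F₁ − kM with M(0) = M₀ gives M(t) = F₁/k + (M₀ − F₁/k)·e^(−kt).
F₁/k = 3655/0.04450 = 82139 kg P; kt = 0.04450 × 40.8 = 1.816, e^(−kt) = 0.1628.
M(40.8) = 82139 + (43890 − 82139) × 0.1628 = 82139 − 6225 = 75914 kg P.

75900 kg P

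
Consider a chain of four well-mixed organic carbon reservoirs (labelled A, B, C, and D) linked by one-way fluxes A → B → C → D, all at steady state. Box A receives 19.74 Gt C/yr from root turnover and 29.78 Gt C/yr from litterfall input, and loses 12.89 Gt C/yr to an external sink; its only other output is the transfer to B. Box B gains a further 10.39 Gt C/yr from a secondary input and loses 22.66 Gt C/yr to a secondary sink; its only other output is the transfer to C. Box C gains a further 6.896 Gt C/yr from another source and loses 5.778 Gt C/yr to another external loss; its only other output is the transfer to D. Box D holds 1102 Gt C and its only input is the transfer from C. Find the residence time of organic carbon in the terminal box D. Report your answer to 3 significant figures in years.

Box A: F(A→B) = (19.74 + 29.78) − 12.89 = 36.630 Gt C/yr.
Box B: F(B→C) = (36.630 + 10.39) − 22.66 = 24.360 Gt C/yr.
Box C: F(C→D) = (24.360 + 6.896) − 5.778 = 25.478 Gt C/yr.
Box D throughput = its input = 25.478 Gt C/yr; τ = 1102 / 25.478 = 43.25 yr.

43.3 yr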